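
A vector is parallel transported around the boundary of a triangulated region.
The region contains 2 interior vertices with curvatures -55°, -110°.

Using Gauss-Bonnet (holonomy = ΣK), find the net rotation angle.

Holonomy = total enclosed curvature = (-55°) + (-110°) = -165°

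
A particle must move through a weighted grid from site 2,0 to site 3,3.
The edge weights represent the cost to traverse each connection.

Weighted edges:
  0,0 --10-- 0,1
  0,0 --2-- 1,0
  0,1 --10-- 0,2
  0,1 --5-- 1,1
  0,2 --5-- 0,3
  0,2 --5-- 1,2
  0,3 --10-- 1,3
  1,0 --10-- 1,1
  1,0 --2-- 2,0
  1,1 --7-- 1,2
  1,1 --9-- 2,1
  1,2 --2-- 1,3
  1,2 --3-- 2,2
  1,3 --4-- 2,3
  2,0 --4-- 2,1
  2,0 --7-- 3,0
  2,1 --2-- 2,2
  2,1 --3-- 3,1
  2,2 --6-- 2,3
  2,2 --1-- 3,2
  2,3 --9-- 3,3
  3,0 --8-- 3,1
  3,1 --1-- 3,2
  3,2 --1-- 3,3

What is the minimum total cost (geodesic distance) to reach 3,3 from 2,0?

Shortest path: 2,0 → 2,1 → 2,2 → 3,2 → 3,3, total weight = 8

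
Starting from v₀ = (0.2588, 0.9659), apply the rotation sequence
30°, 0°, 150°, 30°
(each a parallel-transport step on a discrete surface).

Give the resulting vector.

Total rotation: 30° + 0° + 150° + 30° = 210° ≡ -150° (mod 360°). Final vector: (0.2588, -0.9659)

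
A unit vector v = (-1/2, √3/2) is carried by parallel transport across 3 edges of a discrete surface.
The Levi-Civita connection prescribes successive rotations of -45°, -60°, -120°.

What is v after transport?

Total rotation: (-45°) + (-60°) + (-120°) = -225° ≡ 135° (mod 360°). Final vector: (-0.2588, -0.9659)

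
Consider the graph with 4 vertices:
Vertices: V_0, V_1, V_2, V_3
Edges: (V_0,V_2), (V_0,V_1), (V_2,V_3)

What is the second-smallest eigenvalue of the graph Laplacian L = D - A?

Degrees: deg(V_0) = 2, deg(V_1) = 1, deg(V_2) = 2, deg(V_3) = 1.
L = D − A with rows/columns ordered (V_0, V_1, V_2, V_3):
  [ 2, -1, -1,  0]
  [-1,  1,  0,  0]
  [-1,  0,  2, -1]
  [ 0,  0, -1,  1]
Characteristic polynomial: det(λI − L) = λ(λ² − 4λ + 2)(λ − 2).
Roots: λ = 0; (λ² − 4λ + 2) = 0 ⇒ λ = 2 ± √2 ≈ 0.5858, 3.4142; (λ − 2) = 0 ⇒ λ = 2.
(Check: the roots sum (with multiplicity) to 6, matching trace L = Σdeg = 2·3 = 6.)
Laplacian eigenvalues: [0.0, 0.5858, 2.0, 3.4142]. Algebraic connectivity (smallest non-zero eigenvalue) = 0.5858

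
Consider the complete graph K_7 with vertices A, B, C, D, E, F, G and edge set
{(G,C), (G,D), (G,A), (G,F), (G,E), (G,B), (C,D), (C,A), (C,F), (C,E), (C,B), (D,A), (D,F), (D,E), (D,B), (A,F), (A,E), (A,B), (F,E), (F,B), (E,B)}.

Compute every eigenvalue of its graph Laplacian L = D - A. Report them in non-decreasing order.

For the complete graph K_n, L = nI − J (J = all-ones matrix). J has eigenvalues n (once, eigenvector 𝟙) and 0 (multiplicity n−1), so L has eigenvalues 0 (once) and n (multiplicity n−1). Here n = 7: eigenvalue 0 once and 7 with multiplicity 6.
Laplacian eigenvalues (increasing order): [0.0, 7.0, 7.0, 7.0, 7.0, 7.0, 7.0]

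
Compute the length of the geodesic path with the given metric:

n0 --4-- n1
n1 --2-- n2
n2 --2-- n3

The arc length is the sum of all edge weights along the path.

Arc length = 4 + 2 + 2 = 8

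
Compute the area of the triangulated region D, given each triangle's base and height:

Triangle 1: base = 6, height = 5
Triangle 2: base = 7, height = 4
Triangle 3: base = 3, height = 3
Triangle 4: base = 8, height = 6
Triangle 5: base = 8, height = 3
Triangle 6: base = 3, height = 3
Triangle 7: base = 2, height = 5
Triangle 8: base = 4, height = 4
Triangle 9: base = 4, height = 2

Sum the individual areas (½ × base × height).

(1/2)×6×5 + (1/2)×7×4 + (1/2)×3×3 + (1/2)×8×6 + (1/2)×8×3 + (1/2)×3×3 + (1/2)×2×5 + (1/2)×4×4 + (1/2)×4×2 = 91.0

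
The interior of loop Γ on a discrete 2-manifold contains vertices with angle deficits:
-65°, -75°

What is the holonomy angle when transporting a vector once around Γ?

Holonomy = total enclosed curvature = (-65°) + (-75°) = -140°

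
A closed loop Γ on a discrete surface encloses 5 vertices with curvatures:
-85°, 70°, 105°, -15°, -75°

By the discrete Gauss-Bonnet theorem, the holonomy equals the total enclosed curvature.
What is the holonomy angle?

Holonomy = total enclosed curvature = (-85°) + 70° + 105° + (-15°) + (-75°) = 0°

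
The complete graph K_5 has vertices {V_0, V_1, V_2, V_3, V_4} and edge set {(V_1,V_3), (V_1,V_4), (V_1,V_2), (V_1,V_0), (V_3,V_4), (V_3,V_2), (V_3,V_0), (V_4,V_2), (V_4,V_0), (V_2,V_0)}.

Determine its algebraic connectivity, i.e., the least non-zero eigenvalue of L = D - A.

For the complete graph K_n, L = nI − J (J = all-ones matrix). J has eigenvalues n (once, eigenvector 𝟙) and 0 (multiplicity n−1), so L has eigenvalues 0 (once) and n (multiplicity n−1). Here n = 5: eigenvalue 0 once and 5 with multiplicity 4.
Laplacian eigenvalues: [0.0, 5.0, 5.0, 5.0, 5.0]. Algebraic connectivity (smallest non-zero eigenvalue) = 5.0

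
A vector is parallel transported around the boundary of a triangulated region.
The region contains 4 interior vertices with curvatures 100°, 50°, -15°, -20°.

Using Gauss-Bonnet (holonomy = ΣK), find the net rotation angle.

Holonomy = total enclosed curvature = 100° + 50° + (-15°) + (-20°) = 115°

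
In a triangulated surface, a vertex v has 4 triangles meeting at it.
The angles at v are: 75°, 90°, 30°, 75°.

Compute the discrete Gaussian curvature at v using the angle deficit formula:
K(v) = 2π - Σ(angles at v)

Sum of angles = 270°. K = 360° - 270° = 90° = π/2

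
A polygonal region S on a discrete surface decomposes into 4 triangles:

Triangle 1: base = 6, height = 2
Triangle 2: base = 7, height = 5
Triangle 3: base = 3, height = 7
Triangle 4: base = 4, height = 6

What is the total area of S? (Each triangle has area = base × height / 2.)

(1/2)×6×2 + (1/2)×7×5 + (1/2)×3×7 + (1/2)×4×6 = 46.0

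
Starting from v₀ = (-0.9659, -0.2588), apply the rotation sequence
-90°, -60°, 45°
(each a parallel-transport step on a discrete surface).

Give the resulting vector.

Total rotation: (-90°) + (-60°) + 45° = -105°. Final vector: (0, 1)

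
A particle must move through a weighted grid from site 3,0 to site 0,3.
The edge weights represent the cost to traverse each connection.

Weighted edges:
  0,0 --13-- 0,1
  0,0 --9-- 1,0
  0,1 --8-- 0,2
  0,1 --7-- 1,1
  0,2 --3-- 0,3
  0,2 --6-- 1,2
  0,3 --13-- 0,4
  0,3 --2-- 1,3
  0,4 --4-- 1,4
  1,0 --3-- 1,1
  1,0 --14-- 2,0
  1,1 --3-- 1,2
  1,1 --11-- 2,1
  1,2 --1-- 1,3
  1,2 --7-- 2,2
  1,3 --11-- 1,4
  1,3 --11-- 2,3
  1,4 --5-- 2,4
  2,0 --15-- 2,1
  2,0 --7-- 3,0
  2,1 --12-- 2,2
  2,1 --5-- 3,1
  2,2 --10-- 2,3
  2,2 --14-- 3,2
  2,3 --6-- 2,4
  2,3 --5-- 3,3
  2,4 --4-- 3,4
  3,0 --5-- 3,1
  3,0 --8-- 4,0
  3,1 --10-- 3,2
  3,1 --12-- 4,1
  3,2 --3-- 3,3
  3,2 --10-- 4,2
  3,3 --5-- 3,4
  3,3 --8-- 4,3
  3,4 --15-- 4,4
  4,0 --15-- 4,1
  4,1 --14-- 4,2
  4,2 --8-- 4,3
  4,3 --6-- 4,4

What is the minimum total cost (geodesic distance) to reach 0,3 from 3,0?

Shortest path: 3,0 → 3,1 → 2,1 → 1,1 → 1,2 → 1,3 → 0,3, total weight = 27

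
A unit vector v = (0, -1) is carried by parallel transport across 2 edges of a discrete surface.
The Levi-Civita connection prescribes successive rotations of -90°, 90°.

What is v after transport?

Total rotation: (-90°) + 90° = 0°. Final vector: (0, -1)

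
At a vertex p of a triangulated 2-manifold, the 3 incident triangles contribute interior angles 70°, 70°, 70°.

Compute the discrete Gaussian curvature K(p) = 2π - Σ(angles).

Sum of angles = 210°. K = 360° - 210° = 150°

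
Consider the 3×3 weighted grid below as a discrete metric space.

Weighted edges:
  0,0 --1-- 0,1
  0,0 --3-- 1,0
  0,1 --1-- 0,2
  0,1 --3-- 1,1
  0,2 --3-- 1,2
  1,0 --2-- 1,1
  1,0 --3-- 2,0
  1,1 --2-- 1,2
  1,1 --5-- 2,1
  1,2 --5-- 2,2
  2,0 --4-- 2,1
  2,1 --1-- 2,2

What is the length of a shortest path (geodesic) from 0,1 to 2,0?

Shortest path: 0,1 → 0,0 → 1,0 → 2,0, total weight = 7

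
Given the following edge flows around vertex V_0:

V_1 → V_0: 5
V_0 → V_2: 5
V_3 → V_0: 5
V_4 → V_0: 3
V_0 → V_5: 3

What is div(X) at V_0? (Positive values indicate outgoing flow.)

Divergence = sum of outgoing flows = (-5) + 5 + (-5) + (-3) + 3 = -5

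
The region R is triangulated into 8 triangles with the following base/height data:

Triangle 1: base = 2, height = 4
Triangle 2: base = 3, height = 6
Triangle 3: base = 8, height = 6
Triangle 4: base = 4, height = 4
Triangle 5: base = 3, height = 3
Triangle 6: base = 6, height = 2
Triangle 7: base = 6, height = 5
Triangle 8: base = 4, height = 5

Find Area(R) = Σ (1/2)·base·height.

(1/2)×2×4 + (1/2)×3×6 + (1/2)×8×6 + (1/2)×4×4 + (1/2)×3×3 + (1/2)×6×2 + (1/2)×6×5 + (1/2)×4×5 = 80.5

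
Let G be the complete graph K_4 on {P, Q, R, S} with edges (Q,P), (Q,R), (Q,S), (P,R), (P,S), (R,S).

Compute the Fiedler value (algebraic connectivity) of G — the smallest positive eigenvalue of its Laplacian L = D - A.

For the complete graph K_n, L = nI − J (J = all-ones matrix). J has eigenvalues n (once, eigenvector 𝟙) and 0 (multiplicity n−1), so L has eigenvalues 0 (once) and n (multiplicity n−1). Here n = 4: eigenvalue 0 once and 4 with multiplicity 3.
Laplacian eigenvalues: [0.0, 4.0, 4.0, 4.0]. Algebraic connectivity (smallest non-zero eigenvalue) = 4.0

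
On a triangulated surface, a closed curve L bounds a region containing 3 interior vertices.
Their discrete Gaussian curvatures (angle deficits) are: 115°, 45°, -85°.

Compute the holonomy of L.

Holonomy = total enclosed curvature = 115° + 45° + (-85°) = 75°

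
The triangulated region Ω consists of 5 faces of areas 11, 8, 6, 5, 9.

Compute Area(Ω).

11 + 8 + 6 + 5 + 9 = 39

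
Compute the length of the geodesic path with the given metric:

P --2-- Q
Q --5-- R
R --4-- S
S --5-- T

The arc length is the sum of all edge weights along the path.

Arc length = 2 + 5 + 4 + 5 = 16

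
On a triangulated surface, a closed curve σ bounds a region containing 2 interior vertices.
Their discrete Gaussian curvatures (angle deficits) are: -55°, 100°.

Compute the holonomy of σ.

Holonomy = total enclosed curvature = (-55°) + 100° = 45°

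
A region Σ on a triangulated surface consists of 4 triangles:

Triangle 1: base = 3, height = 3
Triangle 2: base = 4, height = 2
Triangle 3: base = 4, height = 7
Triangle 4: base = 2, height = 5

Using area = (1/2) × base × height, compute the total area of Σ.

(1/2)×3×3 + (1/2)×4×2 + (1/2)×4×7 + (1/2)×2×5 = 27.5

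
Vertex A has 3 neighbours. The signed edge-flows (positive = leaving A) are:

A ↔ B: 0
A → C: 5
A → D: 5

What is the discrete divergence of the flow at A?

Divergence = sum of outgoing flows = 0 + 5 + 5 = 10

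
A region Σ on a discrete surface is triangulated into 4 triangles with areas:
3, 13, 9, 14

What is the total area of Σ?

3 + 13 + 9 + 14 = 39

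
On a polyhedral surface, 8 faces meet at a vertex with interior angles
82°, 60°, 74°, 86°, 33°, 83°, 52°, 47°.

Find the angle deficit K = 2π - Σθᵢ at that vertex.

Sum of angles = 517°. K = 360° - 517° = -157° = -157π/180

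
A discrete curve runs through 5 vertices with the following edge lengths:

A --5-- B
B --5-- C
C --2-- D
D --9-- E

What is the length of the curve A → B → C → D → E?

Arc length = 5 + 5 + 2 + 9 = 21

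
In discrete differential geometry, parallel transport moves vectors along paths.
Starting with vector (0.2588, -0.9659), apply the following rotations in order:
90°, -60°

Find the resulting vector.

Total rotation: 90° + (-60°) = 30°. Final vector: (0.7071, -0.7071)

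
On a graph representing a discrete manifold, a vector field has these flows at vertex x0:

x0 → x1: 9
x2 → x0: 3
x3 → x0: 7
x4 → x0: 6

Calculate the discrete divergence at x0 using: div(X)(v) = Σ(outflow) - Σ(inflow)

Divergence = sum of outgoing flows = 9 + (-3) + (-7) + (-6) = -7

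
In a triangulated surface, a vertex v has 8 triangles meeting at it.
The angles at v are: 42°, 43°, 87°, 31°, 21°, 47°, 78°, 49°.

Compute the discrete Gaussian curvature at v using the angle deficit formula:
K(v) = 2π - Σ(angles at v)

Sum of angles = 398°. K = 360° - 398° = -38° = -19π/90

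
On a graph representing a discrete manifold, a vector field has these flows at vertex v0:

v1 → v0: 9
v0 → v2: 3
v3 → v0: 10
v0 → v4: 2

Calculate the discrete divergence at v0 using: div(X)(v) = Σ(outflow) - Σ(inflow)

Divergence = sum of outgoing flows = (-9) + 3 + (-10) + 2 = -14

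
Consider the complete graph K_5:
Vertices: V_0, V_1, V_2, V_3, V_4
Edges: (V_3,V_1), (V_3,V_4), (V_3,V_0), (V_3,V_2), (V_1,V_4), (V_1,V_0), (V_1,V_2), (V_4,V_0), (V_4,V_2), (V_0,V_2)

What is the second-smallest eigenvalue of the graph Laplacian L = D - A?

For the complete graph K_n, L = nI − J (J = all-ones matrix). J has eigenvalues n (once, eigenvector 𝟙) and 0 (multiplicity n−1), so L has eigenvalues 0 (once) and n (multiplicity n−1). Here n = 5: eigenvalue 0 once and 5 with multiplicity 4.
Laplacian eigenvalues: [0.0, 5.0, 5.0, 5.0, 5.0]. Algebraic connectivity (smallest non-zero eigenvalue) = 5.0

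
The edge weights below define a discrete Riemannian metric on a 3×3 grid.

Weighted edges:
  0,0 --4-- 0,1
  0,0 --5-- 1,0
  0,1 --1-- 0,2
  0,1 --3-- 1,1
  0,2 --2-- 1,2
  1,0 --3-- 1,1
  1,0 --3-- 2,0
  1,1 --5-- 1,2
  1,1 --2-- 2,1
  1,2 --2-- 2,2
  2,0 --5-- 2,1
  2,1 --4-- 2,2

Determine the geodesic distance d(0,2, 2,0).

Shortest path: 0,2 → 0,1 → 1,1 → 1,0 → 2,0, total weight = 10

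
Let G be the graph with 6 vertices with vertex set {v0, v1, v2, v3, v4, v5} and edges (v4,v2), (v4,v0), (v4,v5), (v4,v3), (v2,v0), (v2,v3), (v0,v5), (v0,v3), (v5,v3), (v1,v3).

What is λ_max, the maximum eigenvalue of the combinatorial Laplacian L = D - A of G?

Degrees: deg(v0) = 4, deg(v1) = 1, deg(v2) = 3, deg(v3) = 5, deg(v4) = 4, deg(v5) = 3.
L = D − A with rows/columns ordered (v0, v1, v2, v3, v4, v5):
  [ 4,  0, -1, -1, -1, -1]
  [ 0,  1,  0, -1,  0,  0]
  [-1,  0,  3, -1, -1,  0]
  [-1, -1, -1,  5, -1, -1]
  [-1,  0, -1, -1,  4, -1]
  [-1,  0,  0, -1, -1,  3]
Characteristic polynomial: det(λI − L) = λ(λ − 1)(λ − 3)(λ − 5)²(λ − 6).
Roots: λ = 0; (λ − 1) = 0 ⇒ λ = 1; (λ − 3) = 0 ⇒ λ = 3; (λ − 5) = 0 ⇒ λ = 5 (multiplicity 2); (λ − 6) = 0 ⇒ λ = 6.
(Check: the roots sum (with multiplicity) to 20, matching trace L = Σdeg = 2·10 = 20.)
Laplacian eigenvalues: [0.0, 1.0, 3.0, 5.0, 5.0, 6.0]. Largest eigenvalue (spectral radius) = 6.0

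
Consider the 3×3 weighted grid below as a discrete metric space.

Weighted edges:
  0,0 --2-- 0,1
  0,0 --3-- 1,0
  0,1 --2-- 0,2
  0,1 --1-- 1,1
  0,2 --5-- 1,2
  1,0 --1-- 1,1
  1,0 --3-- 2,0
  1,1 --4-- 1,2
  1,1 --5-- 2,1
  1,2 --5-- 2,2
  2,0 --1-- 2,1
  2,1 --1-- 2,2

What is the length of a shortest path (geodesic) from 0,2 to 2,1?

Shortest path: 0,2 → 0,1 → 1,1 → 2,1, total weight = 8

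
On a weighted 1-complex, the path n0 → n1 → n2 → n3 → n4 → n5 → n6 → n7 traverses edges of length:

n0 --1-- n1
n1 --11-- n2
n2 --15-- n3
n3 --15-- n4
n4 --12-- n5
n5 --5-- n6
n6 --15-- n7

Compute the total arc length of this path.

Arc length = 1 + 11 + 15 + 15 + 12 + 5 + 15 = 74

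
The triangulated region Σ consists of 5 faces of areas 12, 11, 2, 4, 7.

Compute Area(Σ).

12 + 11 + 2 + 4 + 7 = 36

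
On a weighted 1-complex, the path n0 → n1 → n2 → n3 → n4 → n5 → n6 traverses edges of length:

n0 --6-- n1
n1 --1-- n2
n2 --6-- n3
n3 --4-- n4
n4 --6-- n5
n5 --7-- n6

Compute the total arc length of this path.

Arc length = 6 + 1 + 6 + 4 + 6 + 7 = 30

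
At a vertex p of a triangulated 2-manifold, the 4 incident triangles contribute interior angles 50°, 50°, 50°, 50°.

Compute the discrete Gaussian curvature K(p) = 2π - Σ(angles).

Sum of angles = 200°. K = 360° - 200° = 160° = 8π/9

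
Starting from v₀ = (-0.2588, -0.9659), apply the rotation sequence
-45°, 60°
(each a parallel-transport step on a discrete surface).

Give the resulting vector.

Total rotation: (-45°) + 60° = 15°. Final vector: (0, -1)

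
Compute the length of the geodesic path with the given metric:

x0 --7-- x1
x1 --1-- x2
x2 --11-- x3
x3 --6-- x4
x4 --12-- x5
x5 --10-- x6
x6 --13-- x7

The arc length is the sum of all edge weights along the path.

Arc length = 7 + 1 + 11 + 6 + 12 + 10 + 13 = 60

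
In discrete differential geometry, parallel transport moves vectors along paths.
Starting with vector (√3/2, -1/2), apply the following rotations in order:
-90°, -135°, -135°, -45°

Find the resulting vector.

Total rotation: (-90°) + (-135°) + (-135°) + (-45°) = -405° ≡ -45° (mod 360°). Final vector: (0.2588, -0.9659)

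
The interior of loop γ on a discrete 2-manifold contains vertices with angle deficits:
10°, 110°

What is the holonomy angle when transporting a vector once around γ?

Holonomy = total enclosed curvature = 10° + 110° = 120°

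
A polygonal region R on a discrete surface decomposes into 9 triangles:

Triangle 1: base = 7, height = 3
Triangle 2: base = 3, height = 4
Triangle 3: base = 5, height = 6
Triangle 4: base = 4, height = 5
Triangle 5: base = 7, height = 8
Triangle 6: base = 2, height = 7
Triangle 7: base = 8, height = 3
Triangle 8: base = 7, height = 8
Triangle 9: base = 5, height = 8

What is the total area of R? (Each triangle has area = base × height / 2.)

(1/2)×7×3 + (1/2)×3×4 + (1/2)×5×6 + (1/2)×4×5 + (1/2)×7×8 + (1/2)×2×7 + (1/2)×8×3 + (1/2)×7×8 + (1/2)×5×8 = 136.5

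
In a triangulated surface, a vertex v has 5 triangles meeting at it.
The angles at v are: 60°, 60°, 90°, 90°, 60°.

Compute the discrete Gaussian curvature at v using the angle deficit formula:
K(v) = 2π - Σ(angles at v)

Sum of angles = 360°. K = 360° - 360° = 0° = 0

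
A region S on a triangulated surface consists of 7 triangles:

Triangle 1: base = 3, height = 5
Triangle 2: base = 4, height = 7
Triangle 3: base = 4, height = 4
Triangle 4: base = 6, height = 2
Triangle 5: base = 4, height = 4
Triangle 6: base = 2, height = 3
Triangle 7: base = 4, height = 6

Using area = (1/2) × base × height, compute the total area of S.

(1/2)×3×5 + (1/2)×4×7 + (1/2)×4×4 + (1/2)×6×2 + (1/2)×4×4 + (1/2)×2×3 + (1/2)×4×6 = 58.5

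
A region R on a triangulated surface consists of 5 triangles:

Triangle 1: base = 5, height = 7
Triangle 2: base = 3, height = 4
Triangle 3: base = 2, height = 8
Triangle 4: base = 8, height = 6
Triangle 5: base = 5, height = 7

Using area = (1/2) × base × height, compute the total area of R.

(1/2)×5×7 + (1/2)×3×4 + (1/2)×2×8 + (1/2)×8×6 + (1/2)×5×7 = 73.0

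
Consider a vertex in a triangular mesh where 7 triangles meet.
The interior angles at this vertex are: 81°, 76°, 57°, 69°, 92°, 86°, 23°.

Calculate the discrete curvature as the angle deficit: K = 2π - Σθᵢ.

Sum of angles = 484°. K = 360° - 484° = -124° = -31π/45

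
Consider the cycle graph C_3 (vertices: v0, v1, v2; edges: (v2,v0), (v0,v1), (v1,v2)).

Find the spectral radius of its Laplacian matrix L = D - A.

The cycle graph C_n has Laplacian eigenvalues λ_k = 2 − 2cos(2πk/n), k = 0, 1, …, n−1. Here n = 3:
k=0: 2 − 2cos(0) = 0.0; k=1: 2 − 2cos(2π/3) = 3.0; k=2: 2 − 2cos(4π/3) = 3.0.
Laplacian eigenvalues: [0.0, 3.0, 3.0]. Largest eigenvalue (spectral radius) = 3.0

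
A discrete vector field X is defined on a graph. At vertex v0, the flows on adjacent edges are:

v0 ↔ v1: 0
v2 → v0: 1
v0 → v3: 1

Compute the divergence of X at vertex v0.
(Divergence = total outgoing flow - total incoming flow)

Divergence = sum of outgoing flows = 0 + (-1) + 1 = 0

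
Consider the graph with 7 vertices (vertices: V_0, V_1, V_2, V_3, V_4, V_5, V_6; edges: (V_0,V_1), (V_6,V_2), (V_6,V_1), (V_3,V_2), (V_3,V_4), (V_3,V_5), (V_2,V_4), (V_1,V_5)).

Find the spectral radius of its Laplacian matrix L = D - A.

Degrees: deg(V_0) = 1, deg(V_1) = 3, deg(V_2) = 3, deg(V_3) = 3, deg(V_4) = 2, deg(V_5) = 2, deg(V_6) = 2.
L = D − A with rows/columns ordered (V_0, V_1, V_2, V_3, V_4, V_5, V_6):
  [ 1, -1,  0,  0,  0,  0,  0]
  [-1,  3,  0,  0,  0, -1, -1]
  [ 0,  0,  3, -1, -1,  0, -1]
  [ 0,  0, -1,  3, -1, -1,  0]
  [ 0,  0, -1, -1,  2,  0,  0]
  [ 0, -1,  0, -1,  0,  2,  0]
  [ 0, -1, -1,  0,  0,  0,  2]
Characteristic polynomial: det(λI − L) = λ(λ² − 4λ + 2)(λ² − 6λ + 7)².
Roots: λ = 0; (λ² − 4λ + 2) = 0 ⇒ λ = 2 ± √2 ≈ 0.5858, 3.4142; (λ² − 6λ + 7) = 0 ⇒ λ = 3 ± √2 ≈ 1.5858, 4.4142 (multiplicity 2).
(Check: the roots sum (with multiplicity) to 16, matching trace L = Σdeg = 2·8 = 16.)
Laplacian eigenvalues: [0.0, 0.5858, 1.5858, 1.5858, 3.4142, 4.4142, 4.4142]. Largest eigenvalue (spectral radius) = 4.4142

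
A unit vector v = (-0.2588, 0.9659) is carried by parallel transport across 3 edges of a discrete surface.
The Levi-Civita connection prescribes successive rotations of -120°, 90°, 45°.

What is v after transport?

Total rotation: (-120°) + 90° + 45° = 15°. Final vector: (-0.5000, 0.8660)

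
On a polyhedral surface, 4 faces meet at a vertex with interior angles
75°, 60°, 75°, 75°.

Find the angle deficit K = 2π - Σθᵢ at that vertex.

Sum of angles = 285°. K = 360° - 285° = 75° = 5π/12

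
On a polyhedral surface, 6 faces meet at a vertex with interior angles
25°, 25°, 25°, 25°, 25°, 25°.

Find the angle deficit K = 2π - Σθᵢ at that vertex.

Sum of angles = 150°. K = 360° - 150° = 210° = 7π/6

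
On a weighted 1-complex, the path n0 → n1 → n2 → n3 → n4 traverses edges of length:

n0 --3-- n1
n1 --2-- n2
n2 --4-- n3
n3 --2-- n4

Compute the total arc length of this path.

Arc length = 3 + 2 + 4 + 2 = 11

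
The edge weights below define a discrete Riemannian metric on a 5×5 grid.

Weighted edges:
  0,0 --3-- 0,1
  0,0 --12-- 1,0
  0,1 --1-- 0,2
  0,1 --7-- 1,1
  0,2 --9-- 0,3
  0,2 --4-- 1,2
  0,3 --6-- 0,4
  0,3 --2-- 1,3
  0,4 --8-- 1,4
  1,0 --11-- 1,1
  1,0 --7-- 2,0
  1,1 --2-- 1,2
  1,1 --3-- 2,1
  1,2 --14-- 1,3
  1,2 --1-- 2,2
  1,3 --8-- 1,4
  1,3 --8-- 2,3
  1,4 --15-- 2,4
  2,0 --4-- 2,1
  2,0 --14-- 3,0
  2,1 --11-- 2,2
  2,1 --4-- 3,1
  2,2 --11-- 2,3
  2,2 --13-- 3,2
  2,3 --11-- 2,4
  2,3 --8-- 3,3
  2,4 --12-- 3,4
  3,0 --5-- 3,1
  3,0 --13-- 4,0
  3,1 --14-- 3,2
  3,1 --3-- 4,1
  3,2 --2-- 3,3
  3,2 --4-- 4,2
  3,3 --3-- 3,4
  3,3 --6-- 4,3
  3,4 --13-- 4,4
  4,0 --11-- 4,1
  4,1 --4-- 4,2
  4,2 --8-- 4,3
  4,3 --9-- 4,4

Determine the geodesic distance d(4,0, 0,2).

Shortest path: 4,0 → 4,1 → 3,1 → 2,1 → 1,1 → 1,2 → 0,2, total weight = 27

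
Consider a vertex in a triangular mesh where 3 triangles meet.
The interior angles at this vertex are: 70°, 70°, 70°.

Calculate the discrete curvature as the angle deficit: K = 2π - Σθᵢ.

Sum of angles = 210°. K = 360° - 210° = 150°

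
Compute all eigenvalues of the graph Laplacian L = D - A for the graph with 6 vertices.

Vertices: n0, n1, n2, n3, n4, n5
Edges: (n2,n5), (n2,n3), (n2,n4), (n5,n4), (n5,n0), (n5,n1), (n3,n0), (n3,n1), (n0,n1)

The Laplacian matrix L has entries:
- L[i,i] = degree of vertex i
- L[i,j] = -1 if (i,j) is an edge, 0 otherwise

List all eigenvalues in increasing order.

Degrees: deg(n0) = 3, deg(n1) = 3, deg(n2) = 3, deg(n3) = 3, deg(n4) = 2, deg(n5) = 4.
L = D − A with rows/columns ordered (n0, n1, n2, n3, n4, n5):
  [ 3, -1,  0, -1,  0, -1]
  [-1,  3,  0, -1,  0, -1]
  [ 0,  0,  3, -1, -1, -1]
  [-1, -1, -1,  3,  0,  0]
  [ 0,  0, -1,  0,  2, -1]
  [-1, -1, -1,  0, -1,  4]
Characteristic polynomial: det(λI − L) = λ(λ² − 7λ + 8)(λ − 3)(λ − 4)².
Roots: λ = 0; (λ² − 7λ + 8) = 0 ⇒ λ = (7 ± √17)/2 ≈ 1.4384, 5.5616; (λ − 3) = 0 ⇒ λ = 3; (λ − 4) = 0 ⇒ λ = 4 (multiplicity 2).
(Check: the roots sum (with multiplicity) to 18, matching trace L = Σdeg = 2·9 = 18.)
Laplacian eigenvalues (increasing order): [0.0, 1.4384, 3.0, 4.0, 4.0, 5.5616]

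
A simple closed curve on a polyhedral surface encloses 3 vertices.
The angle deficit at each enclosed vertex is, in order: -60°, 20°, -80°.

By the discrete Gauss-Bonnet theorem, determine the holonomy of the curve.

Holonomy = total enclosed curvature = (-60°) + 20° + (-80°) = -120°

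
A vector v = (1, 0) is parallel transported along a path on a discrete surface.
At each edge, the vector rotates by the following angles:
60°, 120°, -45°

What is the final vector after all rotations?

Total rotation: 60° + 120° + (-45°) = 135°. Final vector: (-0.7071, 0.7071)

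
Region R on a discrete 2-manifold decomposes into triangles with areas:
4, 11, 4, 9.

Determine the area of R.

4 + 11 + 4 + 9 = 28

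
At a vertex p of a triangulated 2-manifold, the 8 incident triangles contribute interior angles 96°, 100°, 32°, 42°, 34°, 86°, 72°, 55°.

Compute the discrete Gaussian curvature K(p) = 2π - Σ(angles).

Sum of angles = 517°. K = 360° - 517° = -157° = -157π/180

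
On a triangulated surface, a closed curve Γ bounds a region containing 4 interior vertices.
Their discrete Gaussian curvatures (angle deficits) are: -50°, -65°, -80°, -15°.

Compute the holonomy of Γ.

Holonomy = total enclosed curvature = (-50°) + (-65°) + (-80°) + (-15°) = -210°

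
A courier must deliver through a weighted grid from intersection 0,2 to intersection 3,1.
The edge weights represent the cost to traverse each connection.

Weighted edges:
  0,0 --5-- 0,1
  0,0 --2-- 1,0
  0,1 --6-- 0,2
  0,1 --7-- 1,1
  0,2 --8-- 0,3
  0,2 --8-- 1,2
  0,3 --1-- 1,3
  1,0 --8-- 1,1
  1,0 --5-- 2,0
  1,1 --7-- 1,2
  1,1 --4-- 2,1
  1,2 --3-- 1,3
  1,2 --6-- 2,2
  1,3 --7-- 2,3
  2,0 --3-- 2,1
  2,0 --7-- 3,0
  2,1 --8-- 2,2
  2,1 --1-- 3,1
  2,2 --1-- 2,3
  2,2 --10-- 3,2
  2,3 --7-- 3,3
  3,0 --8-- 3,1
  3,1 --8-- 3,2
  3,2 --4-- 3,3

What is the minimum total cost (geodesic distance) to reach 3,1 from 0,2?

Shortest path: 0,2 → 0,1 → 1,1 → 2,1 → 3,1, total weight = 18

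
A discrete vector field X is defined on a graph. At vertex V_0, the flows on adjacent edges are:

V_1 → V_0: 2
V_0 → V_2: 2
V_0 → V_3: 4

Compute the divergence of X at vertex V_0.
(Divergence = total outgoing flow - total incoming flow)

Divergence = sum of outgoing flows = (-2) + 2 + 4 = 4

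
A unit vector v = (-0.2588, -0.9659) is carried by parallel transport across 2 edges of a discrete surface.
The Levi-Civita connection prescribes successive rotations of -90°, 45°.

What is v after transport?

Total rotation: (-90°) + 45° = -45°. Final vector: (-0.8660, -0.5000)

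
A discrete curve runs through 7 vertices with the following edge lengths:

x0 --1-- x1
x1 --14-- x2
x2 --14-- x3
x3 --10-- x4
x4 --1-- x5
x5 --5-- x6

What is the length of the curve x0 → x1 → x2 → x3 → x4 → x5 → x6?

Arc length = 1 + 14 + 14 + 10 + 1 + 5 = 45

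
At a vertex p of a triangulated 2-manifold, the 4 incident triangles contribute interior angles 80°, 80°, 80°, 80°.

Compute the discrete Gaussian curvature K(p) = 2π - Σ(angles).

Sum of angles = 320°. K = 360° - 320° = 40°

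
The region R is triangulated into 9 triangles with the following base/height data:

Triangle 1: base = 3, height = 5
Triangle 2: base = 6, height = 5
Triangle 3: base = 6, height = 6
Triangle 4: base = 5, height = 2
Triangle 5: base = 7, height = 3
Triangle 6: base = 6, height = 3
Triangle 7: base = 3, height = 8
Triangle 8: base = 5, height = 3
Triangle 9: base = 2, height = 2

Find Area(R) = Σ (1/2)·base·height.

(1/2)×3×5 + (1/2)×6×5 + (1/2)×6×6 + (1/2)×5×2 + (1/2)×7×3 + (1/2)×6×3 + (1/2)×3×8 + (1/2)×5×3 + (1/2)×2×2 = 86.5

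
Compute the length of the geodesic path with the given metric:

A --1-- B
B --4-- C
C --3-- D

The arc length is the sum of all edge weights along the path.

Arc length = 1 + 4 + 3 = 8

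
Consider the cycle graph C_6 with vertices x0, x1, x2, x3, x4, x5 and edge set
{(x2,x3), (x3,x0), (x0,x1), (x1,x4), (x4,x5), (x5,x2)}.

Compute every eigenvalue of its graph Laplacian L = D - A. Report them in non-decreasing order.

The cycle graph C_n has Laplacian eigenvalues λ_k = 2 − 2cos(2πk/n), k = 0, 1, …, n−1. Here n = 6:
k=0: 2 − 2cos(0) = 0.0; k=1: 2 − 2cos(π/3) = 1.0; k=2: 2 − 2cos(2π/3) = 3.0; k=3: 2 − 2cos(π) = 4.0; k=4: 2 − 2cos(4π/3) = 3.0; k=5: 2 − 2cos(5π/3) = 1.0.
Laplacian eigenvalues (increasing order): [0.0, 1.0, 1.0, 3.0, 3.0, 4.0]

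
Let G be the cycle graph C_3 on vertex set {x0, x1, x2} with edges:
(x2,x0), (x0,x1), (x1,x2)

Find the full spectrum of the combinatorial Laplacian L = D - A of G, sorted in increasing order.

The cycle graph C_n has Laplacian eigenvalues λ_k = 2 − 2cos(2πk/n), k = 0, 1, …, n−1. Here n = 3:
k=0: 2 − 2cos(0) = 0.0; k=1: 2 − 2cos(2π/3) = 3.0; k=2: 2 − 2cos(4π/3) = 3.0.
Laplacian eigenvalues (increasing order): [0.0, 3.0, 3.0]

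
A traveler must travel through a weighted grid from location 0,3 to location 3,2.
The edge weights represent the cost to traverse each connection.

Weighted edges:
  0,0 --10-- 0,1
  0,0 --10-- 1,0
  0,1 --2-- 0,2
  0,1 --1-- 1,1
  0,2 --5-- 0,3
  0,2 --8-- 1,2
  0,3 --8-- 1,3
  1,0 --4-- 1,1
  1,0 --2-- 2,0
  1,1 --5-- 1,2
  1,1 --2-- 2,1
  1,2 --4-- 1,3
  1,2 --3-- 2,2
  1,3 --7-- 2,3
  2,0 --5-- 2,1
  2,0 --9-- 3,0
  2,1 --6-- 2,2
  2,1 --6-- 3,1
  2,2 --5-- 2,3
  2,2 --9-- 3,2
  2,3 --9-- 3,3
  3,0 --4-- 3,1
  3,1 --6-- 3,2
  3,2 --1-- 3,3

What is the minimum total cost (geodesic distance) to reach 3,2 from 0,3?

Shortest path: 0,3 → 0,2 → 0,1 → 1,1 → 2,1 → 3,1 → 3,2, total weight = 22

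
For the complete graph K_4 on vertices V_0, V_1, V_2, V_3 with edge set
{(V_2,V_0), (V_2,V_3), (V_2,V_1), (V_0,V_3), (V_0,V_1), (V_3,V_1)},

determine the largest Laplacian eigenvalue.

For the complete graph K_n, L = nI − J (J = all-ones matrix). J has eigenvalues n (once, eigenvector 𝟙) and 0 (multiplicity n−1), so L has eigenvalues 0 (once) and n (multiplicity n−1). Here n = 4: eigenvalue 0 once and 4 with multiplicity 3.
Laplacian eigenvalues: [0.0, 4.0, 4.0, 4.0]. Largest eigenvalue (spectral radius) = 4.0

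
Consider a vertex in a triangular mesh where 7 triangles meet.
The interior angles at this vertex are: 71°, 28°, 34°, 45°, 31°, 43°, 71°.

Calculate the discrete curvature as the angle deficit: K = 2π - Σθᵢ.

Sum of angles = 323°. K = 360° - 323° = 37° = 37π/180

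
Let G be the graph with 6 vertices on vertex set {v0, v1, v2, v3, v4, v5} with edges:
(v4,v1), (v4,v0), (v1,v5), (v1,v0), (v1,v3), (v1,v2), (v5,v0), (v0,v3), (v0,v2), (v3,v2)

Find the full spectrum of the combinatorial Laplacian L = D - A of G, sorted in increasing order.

Degrees: deg(v0) = 5, deg(v1) = 5, deg(v2) = 3, deg(v3) = 3, deg(v4) = 2, deg(v5) = 2.
L = D − A with rows/columns ordered (v0, v1, v2, v3, v4, v5):
  [ 5, -1, -1, -1, -1, -1]
  [-1,  5, -1, -1, -1, -1]
  [-1, -1,  3, -1,  0,  0]
  [-1, -1, -1,  3,  0,  0]
  [-1, -1,  0,  0,  2,  0]
  [-1, -1,  0,  0,  0,  2]
Characteristic polynomial: det(λI − L) = λ(λ − 2)²(λ − 4)(λ − 6)².
Roots: λ = 0; (λ − 2) = 0 ⇒ λ = 2 (multiplicity 2); (λ − 4) = 0 ⇒ λ = 4; (λ − 6) = 0 ⇒ λ = 6 (multiplicity 2).
(Check: the roots sum (with multiplicity) to 20, matching trace L = Σdeg = 2·10 = 20.)
Laplacian eigenvalues (increasing order): [0.0, 2.0, 2.0, 4.0, 6.0, 6.0]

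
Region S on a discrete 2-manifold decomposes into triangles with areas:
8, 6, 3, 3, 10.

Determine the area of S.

8 + 6 + 3 + 3 + 10 = 30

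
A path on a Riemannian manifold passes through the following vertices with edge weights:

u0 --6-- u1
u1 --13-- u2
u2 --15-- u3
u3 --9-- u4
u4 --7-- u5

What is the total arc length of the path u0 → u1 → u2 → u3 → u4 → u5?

Arc length = 6 + 13 + 15 + 9 + 7 = 50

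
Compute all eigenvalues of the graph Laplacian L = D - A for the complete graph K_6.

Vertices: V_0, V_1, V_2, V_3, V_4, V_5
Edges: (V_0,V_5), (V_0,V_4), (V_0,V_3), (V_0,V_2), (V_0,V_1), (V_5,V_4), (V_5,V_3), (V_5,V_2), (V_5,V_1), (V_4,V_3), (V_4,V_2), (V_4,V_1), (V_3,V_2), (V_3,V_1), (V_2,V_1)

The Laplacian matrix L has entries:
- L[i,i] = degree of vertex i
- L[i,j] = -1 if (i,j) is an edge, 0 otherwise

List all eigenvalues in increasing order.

For the complete graph K_n, L = nI − J (J = all-ones matrix). J has eigenvalues n (once, eigenvector 𝟙) and 0 (multiplicity n−1), so L has eigenvalues 0 (once) and n (multiplicity n−1). Here n = 6: eigenvalue 0 once and 6 with multiplicity 5.
Laplacian eigenvalues (increasing order): [0.0, 6.0, 6.0, 6.0, 6.0, 6.0]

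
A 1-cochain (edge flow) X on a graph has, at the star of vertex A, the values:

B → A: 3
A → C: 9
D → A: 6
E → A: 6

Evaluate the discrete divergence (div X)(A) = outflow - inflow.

Divergence = sum of outgoing flows = (-3) + 9 + (-6) + (-6) = -6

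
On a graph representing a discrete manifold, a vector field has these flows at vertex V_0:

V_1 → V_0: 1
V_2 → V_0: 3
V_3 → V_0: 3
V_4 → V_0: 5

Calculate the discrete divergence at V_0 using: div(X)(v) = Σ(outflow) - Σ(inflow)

Divergence = sum of outgoing flows = (-1) + (-3) + (-3) + (-5) = -12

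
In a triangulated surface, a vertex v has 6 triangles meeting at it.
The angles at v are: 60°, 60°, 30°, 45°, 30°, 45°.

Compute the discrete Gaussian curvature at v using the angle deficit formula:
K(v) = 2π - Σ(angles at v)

Sum of angles = 270°. K = 360° - 270° = 90°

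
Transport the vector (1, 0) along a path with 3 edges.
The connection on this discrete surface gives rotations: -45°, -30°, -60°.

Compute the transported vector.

Total rotation: (-45°) + (-30°) + (-60°) = -135°. Final vector: (-0.7071, -0.7071)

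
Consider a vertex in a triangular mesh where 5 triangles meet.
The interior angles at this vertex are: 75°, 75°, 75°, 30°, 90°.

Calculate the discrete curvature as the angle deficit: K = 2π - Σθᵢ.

Sum of angles = 345°. K = 360° - 345° = 15°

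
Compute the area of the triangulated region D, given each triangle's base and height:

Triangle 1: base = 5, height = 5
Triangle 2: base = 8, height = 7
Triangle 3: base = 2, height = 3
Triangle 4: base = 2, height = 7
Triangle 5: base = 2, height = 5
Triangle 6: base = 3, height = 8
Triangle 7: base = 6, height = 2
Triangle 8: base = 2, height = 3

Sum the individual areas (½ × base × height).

(1/2)×5×5 + (1/2)×8×7 + (1/2)×2×3 + (1/2)×2×7 + (1/2)×2×5 + (1/2)×3×8 + (1/2)×6×2 + (1/2)×2×3 = 76.5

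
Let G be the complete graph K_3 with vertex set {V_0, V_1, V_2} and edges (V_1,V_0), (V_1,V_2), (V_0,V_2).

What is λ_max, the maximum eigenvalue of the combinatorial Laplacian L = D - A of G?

For the complete graph K_n, L = nI − J (J = all-ones matrix). J has eigenvalues n (once, eigenvector 𝟙) and 0 (multiplicity n−1), so L has eigenvalues 0 (once) and n (multiplicity n−1). Here n = 3: eigenvalue 0 once and 3 with multiplicity 2.
Laplacian eigenvalues: [0.0, 3.0, 3.0]. Largest eigenvalue (spectral radius) = 3.0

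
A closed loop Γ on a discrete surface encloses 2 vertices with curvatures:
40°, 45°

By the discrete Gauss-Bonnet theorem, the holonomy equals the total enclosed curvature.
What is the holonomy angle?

Holonomy = total enclosed curvature = 40° + 45° = 85°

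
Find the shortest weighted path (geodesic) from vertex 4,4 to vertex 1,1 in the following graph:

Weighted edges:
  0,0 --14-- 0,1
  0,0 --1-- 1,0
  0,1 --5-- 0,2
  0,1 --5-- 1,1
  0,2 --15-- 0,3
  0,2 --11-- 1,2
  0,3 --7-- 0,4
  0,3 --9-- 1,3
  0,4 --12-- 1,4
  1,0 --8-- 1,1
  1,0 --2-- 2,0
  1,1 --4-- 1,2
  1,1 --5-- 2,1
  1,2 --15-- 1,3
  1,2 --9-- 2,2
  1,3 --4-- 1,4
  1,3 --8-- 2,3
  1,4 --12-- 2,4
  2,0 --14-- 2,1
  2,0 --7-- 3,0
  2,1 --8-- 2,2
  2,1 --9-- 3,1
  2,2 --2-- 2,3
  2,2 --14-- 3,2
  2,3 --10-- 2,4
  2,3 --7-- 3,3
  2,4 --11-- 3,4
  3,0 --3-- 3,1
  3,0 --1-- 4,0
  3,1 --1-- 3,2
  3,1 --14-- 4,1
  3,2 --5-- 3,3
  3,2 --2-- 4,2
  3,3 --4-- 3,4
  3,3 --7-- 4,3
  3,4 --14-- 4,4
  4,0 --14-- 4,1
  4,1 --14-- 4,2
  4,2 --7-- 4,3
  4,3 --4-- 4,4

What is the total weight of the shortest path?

Shortest path: 4,4 → 4,3 → 4,2 → 3,2 → 3,1 → 2,1 → 1,1, total weight = 28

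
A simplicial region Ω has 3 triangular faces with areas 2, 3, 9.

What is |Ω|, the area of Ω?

2 + 3 + 9 = 14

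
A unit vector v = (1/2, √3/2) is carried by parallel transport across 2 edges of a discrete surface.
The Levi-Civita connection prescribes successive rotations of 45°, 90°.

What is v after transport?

Total rotation: 45° + 90° = 135°. Final vector: (-0.9659, -0.2588)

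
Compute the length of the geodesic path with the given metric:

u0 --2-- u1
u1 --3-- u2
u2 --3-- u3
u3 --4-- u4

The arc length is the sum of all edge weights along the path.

Arc length = 2 + 3 + 3 + 4 = 12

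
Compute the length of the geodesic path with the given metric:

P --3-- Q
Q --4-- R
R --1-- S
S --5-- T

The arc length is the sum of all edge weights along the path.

Arc length = 3 + 4 + 1 + 5 = 13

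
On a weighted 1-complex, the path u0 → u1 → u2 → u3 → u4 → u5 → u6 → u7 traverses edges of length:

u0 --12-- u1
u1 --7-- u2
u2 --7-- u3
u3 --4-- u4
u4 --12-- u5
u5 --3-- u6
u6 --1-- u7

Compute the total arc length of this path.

Arc length = 12 + 7 + 7 + 4 + 12 + 3 + 1 = 46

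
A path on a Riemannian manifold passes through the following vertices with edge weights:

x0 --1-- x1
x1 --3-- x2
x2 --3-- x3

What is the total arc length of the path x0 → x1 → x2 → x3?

Arc length = 1 + 3 + 3 = 7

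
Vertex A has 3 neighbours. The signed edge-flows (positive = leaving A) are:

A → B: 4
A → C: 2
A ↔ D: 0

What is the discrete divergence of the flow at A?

Divergence = sum of outgoing flows = 4 + 2 + 0 = 6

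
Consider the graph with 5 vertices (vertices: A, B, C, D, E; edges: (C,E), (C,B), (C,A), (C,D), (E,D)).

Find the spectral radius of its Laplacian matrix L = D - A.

Degrees: deg(A) = 1, deg(B) = 1, deg(C) = 4, deg(D) = 2, deg(E) = 2.
L = D − A with rows/columns ordered (A, B, C, D, E):
  [ 1,  0, -1,  0,  0]
  [ 0,  1, -1,  0,  0]
  [-1, -1,  4, -1, -1]
  [ 0,  0, -1,  2, -1]
  [ 0,  0, -1, -1,  2]
Characteristic polynomial: det(λI − L) = λ(λ − 1)²(λ − 3)(λ − 5).
Roots: λ = 0; (λ − 1) = 0 ⇒ λ = 1 (multiplicity 2); (λ − 3) = 0 ⇒ λ = 3; (λ − 5) = 0 ⇒ λ = 5.
(Check: the roots sum (with multiplicity) to 10, matching trace L = Σdeg = 2·5 = 10.)
Laplacian eigenvalues: [0.0, 1.0, 1.0, 3.0, 5.0]. Largest eigenvalue (spectral radius) = 5.0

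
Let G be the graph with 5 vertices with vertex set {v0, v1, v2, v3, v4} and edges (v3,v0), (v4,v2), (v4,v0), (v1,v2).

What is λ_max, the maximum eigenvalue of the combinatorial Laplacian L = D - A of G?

Degrees: deg(v0) = 2, deg(v1) = 1, deg(v2) = 2, deg(v3) = 1, deg(v4) = 2.
L = D − A with rows/columns ordered (v0, v1, v2, v3, v4):
  [ 2,  0,  0, -1, -1]
  [ 0,  1, -1,  0,  0]
  [ 0, -1,  2,  0, -1]
  [-1,  0,  0,  1,  0]
  [-1,  0, -1,  0,  2]
Characteristic polynomial: det(λI − L) = λ(λ² − 3λ + 1)(λ² − 5λ + 5).
Roots: λ = 0; (λ² − 3λ + 1) = 0 ⇒ λ = (3 ± √5)/2 ≈ 0.382, 2.618; (λ² − 5λ + 5) = 0 ⇒ λ = (5 ± √5)/2 ≈ 1.382, 3.618.
(Check: the roots sum (with multiplicity) to 8, matching trace L = Σdeg = 2·4 = 8.)
Laplacian eigenvalues: [0.0, 0.382, 1.382, 2.618, 3.618]. Largest eigenvalue (spectral radius) = 3.618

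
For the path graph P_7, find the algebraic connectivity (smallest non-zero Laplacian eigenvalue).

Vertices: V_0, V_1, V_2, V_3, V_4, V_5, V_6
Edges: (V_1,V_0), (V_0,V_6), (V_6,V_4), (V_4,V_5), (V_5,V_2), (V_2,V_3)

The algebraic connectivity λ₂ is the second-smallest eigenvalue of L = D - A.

The path graph P_n has Laplacian eigenvalues λ_k = 2 − 2cos(kπ/n), k = 0, 1, …, n−1. Here n = 7:
k=0: 2 − 2cos(0) = 0.0; k=1: 2 − 2cos(π/7) = 0.1981; k=2: 2 − 2cos(2π/7) = 0.753; k=3: 2 − 2cos(3π/7) = 1.555; k=4: 2 − 2cos(4π/7) = 2.445; k=5: 2 − 2cos(5π/7) = 3.247; k=6: 2 − 2cos(6π/7) = 3.8019.
Laplacian eigenvalues: [0.0, 0.1981, 0.753, 1.555, 2.445, 3.247, 3.8019]. Algebraic connectivity (smallest non-zero eigenvalue) = 0.1981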